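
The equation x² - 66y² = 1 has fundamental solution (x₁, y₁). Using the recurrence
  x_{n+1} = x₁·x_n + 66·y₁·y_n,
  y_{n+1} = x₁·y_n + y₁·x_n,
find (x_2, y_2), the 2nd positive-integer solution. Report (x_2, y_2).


Step 1: Find the fundamental solution (x₁, y₁) of x² - 66y² = 1.
  Expand √66 as a continued fraction. a₀ = ⌊√66⌋ = 8; iterate m_{k+1} = d_k·a_k − m_k, d_{k+1} = (66 − m_{k+1}²)/d_k, a_{k+1} = ⌊(a₀ + m_{k+1})/d_{k+1}⌋ (starting m₀ = 0, d₀ = 1), with convergents p_k = a_k·p_{k-1} + p_{k-2}, q_k = a_k·q_{k-1} + q_{k-2} (p₋₁ = 1, q₋₁ = 0):
  k = 0: a₀ = 8; p₀/q₀ = 8/1; p₀² − 66·q₀² = 64 − 66 = -2.
  k = 1: m = 8, d = 2, a = ⌊(8 + 8)/2⌋ = 8; p/q = (8·8 + 1)/(8·1 + 0) = 65/8; p² − 66·q² = 4225 − 4224 = 1.
  The first convergent with p² − 66·q² = 1 gives the fundamental solution (x₁, y₁) = (65, 8).
Step 2: Apply the recurrence (x_{n+1}, y_{n+1}) = (x₁x_n + 66y₁y_n, x₁y_n + y₁x_n) repeatedly.
  From (x_1, y_1) = (65, 8): x_2 = 65·65 + 66·8·8 = 8449; y_2 = 65·8 + 8·65 = 1040.
Step 3: Verify x_2² - 66·y_2² = 71385601 - 71385600 = 1 (should be 1). ✓

(x_1, y_1) = (65, 8); (x_2, y_2) = (8449, 1040).


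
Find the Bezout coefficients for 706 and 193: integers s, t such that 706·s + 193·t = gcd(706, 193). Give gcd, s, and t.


Euclidean algorithm on (706, 193) — divide until remainder is 0:
  706 = 3 · 193 + 127
  193 = 1 · 127 + 66
  127 = 1 · 66 + 61
  66 = 1 · 61 + 5
  61 = 12 · 5 + 1
  5 = 5 · 1 + 0
gcd(706, 193) = 1.
Track Bezout coefficients alongside the remainders: start with r₀ = 706 = a·1 + b·0 (s = 1, t = 0) and r₁ = 193 = a·0 + b·1 (s = 0, t = 1); each new remainder r_{k+1} = r_{k-1} − q_k·r_k inherits s_{k+1} = s_{k-1} − q_k·s_k, t_{k+1} = t_{k-1} − q_k·t_k, so r_k = a·s_k + b·t_k at every step:
  q = 3: r = 127, s = 1 − 3·0 = 1, t = 0 − 3·1 = -3  (check: 706·1 + 193·(-3) = 127)
  q = 1: r = 66, s = 0 − 1·1 = -1, t = 1 − 1·(-3) = 4  (check: 706·(-1) + 193·4 = 66)
  q = 1: r = 61, s = 1 − 1·(-1) = 2, t = -3 − 1·4 = -7  (check: 706·2 + 193·(-7) = 61)
  q = 1: r = 5, s = -1 − 1·2 = -3, t = 4 − 1·(-7) = 11  (check: 706·(-3) + 193·11 = 5)
  q = 12: r = 1, s = 2 − 12·(-3) = 38, t = -7 − 12·11 = -139  (check: 706·38 + 193·(-139) = 1)
The row with r = 1 (the gcd) gives the Bezout coefficients s = 38, t = -139.
Result: 706 · (38) + 193 · (-139) = 1.

gcd(706, 193) = 1; s = 38, t = -139 (check: 706·38 + 193·(-139) = 1).


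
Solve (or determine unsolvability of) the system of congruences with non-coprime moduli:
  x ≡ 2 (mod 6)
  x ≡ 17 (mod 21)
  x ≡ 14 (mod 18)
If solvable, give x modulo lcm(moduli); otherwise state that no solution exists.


Moduli 6, 21, 18 are not pairwise coprime, so CRT works modulo lcm(m_i) when all pairwise compatibility conditions hold.
Pairwise compatibility: gcd(m_i, m_j) must divide a_i - a_j for every pair.
Merge one congruence at a time:
  Start: x ≡ 2 (mod 6).
  Combine with x ≡ 17 (mod 21): gcd(6, 21) = 3; 17 - 2 = 15, which IS divisible by 3, so compatible.
    Write x = 2 + 6·t and substitute into x ≡ 17 (mod 21): 6·t ≡ 17 − 2 = 15 (mod 21).
    Divide the congruence (and modulus) by g = 3: 2·t ≡ 5 (mod 7).
    The inverse of 2 mod 7 is 4 (since 2·4 = 8 = 1·7 + 1), so t ≡ 4·5 = 20 ≡ 6 (mod 7).
    Then x = 2 + 6·6 = 38, valid modulo lcm(6, 21) = 42: x ≡ 38 (mod 42).
  Combine with x ≡ 14 (mod 18): gcd(42, 18) = 6; 14 - 38 = -24, which IS divisible by 6, so compatible.
    Write x = 38 + 42·t and substitute into x ≡ 14 (mod 18): 42·t ≡ 14 − 38 = -24 (mod 18).
    Divide the congruence (and modulus) by g = 6: 7·t ≡ -4 (mod 3).
    Reduce coefficients mod 3: 1·t ≡ 2 (mod 3).
    So t ≡ 2 (mod 3).
    Then x = 38 + 42·2 = 122, valid modulo lcm(42, 18) = 126: x ≡ 122 (mod 126).
Verify: 122 mod 6 = 2, 122 mod 21 = 17, 122 mod 18 = 14.

x ≡ 122 (mod 126).


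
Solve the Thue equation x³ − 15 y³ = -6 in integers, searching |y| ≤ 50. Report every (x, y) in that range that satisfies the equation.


The equation is x³ - 15y³ = -6. For fixed y, x³ = 15·y³ − 6, so a solution requires the RHS to be a perfect cube.
Strategy: iterate y from -50 to 50, compute RHS = 15·y³ − 6, and check whether it is a (positive or negative) perfect cube.
Check small values of y:
  y = 0: RHS = -6 is not a perfect cube.
  y = 1: RHS = 9 is not a perfect cube.
  y = -1: RHS = -21 is not a perfect cube.
  y = 2: RHS = 114 is not a perfect cube.
  y = -2: RHS = -126 is not a perfect cube.
  y = 3: RHS = 399 is not a perfect cube.
  y = -3: RHS = -411 is not a perfect cube.
Continuing the search up to |y| = 50 finds no solutions either.
No (x, y) in the scanned range satisfies the equation.

No integer solutions with |y| ≤ 50.


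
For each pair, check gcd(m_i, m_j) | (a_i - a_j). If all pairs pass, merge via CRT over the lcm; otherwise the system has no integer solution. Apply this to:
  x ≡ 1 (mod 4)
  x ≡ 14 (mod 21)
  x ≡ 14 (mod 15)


Moduli 4, 21, 15 are not pairwise coprime, so CRT works modulo lcm(m_i) when all pairwise compatibility conditions hold.
Pairwise compatibility: gcd(m_i, m_j) must divide a_i - a_j for every pair.
Merge one congruence at a time:
  Start: x ≡ 1 (mod 4).
  Combine with x ≡ 14 (mod 21): gcd(4, 21) = 1; 14 - 1 = 13, which IS divisible by 1, so compatible.
    Write x = 1 + 4·t and substitute into x ≡ 14 (mod 21): 4·t ≡ 14 − 1 = 13 (mod 21).
    The inverse of 4 mod 21 is 16 (since 4·16 = 64 = 3·21 + 1), so t ≡ 16·13 = 208 ≡ 19 (mod 21).
    Then x = 1 + 4·19 = 77, valid modulo lcm(4, 21) = 84: x ≡ 77 (mod 84).
  Combine with x ≡ 14 (mod 15): gcd(84, 15) = 3; 14 - 77 = -63, which IS divisible by 3, so compatible.
    Write x = 77 + 84·t and substitute into x ≡ 14 (mod 15): 84·t ≡ 14 − 77 = -63 (mod 15).
    Divide the congruence (and modulus) by g = 3: 28·t ≡ -21 (mod 5).
    Reduce coefficients mod 5: 3·t ≡ 4 (mod 5).
    The inverse of 3 mod 5 is 2 (since 3·2 = 6 = 1·5 + 1), so t ≡ 2·4 = 8 ≡ 3 (mod 5).
    Then x = 77 + 84·3 = 329, valid modulo lcm(84, 15) = 420: x ≡ 329 (mod 420).
Verify: 329 mod 4 = 1, 329 mod 21 = 14, 329 mod 15 = 14.

x ≡ 329 (mod 420).


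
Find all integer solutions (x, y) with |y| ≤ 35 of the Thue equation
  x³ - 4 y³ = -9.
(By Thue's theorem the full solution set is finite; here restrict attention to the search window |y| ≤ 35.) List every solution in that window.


The equation is x³ - 4y³ = -9. For fixed y, x³ = 4·y³ − 9, so a solution requires the RHS to be a perfect cube.
Strategy: iterate y from -35 to 35, compute RHS = 4·y³ − 9, and check whether it is a (positive or negative) perfect cube.
Check small values of y:
  y = 0: RHS = -9 is not a perfect cube.
  y = 1: RHS = -5 is not a perfect cube.
  y = -1: RHS = -13 is not a perfect cube.
  y = 2: RHS = 23 is not a perfect cube.
  y = -2: RHS = -41 is not a perfect cube.
  y = 3: RHS = 99 is not a perfect cube.
  y = -3: RHS = -117 is not a perfect cube.
Continuing the search up to |y| = 35 finds no solutions either.
No (x, y) in the scanned range satisfies the equation.

No integer solutions with |y| ≤ 35.


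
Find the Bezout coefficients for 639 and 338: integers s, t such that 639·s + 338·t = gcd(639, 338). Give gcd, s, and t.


Euclidean algorithm on (639, 338) — divide until remainder is 0:
  639 = 1 · 338 + 301
  338 = 1 · 301 + 37
  301 = 8 · 37 + 5
  37 = 7 · 5 + 2
  5 = 2 · 2 + 1
  2 = 2 · 1 + 0
gcd(639, 338) = 1.
Track Bezout coefficients alongside the remainders: start with r₀ = 639 = a·1 + b·0 (s = 1, t = 0) and r₁ = 338 = a·0 + b·1 (s = 0, t = 1); each new remainder r_{k+1} = r_{k-1} − q_k·r_k inherits s_{k+1} = s_{k-1} − q_k·s_k, t_{k+1} = t_{k-1} − q_k·t_k, so r_k = a·s_k + b·t_k at every step:
  q = 1: r = 301, s = 1 − 1·0 = 1, t = 0 − 1·1 = -1  (check: 639·1 + 338·(-1) = 301)
  q = 1: r = 37, s = 0 − 1·1 = -1, t = 1 − 1·(-1) = 2  (check: 639·(-1) + 338·2 = 37)
  q = 8: r = 5, s = 1 − 8·(-1) = 9, t = -1 − 8·2 = -17  (check: 639·9 + 338·(-17) = 5)
  q = 7: r = 2, s = -1 − 7·9 = -64, t = 2 − 7·(-17) = 121  (check: 639·(-64) + 338·121 = 2)
  q = 2: r = 1, s = 9 − 2·(-64) = 137, t = -17 − 2·121 = -259  (check: 639·137 + 338·(-259) = 1)
The row with r = 1 (the gcd) gives the Bezout coefficients s = 137, t = -259.
Result: 639 · (137) + 338 · (-259) = 1.

gcd(639, 338) = 1; s = 137, t = -259 (check: 639·137 + 338·(-259) = 1).


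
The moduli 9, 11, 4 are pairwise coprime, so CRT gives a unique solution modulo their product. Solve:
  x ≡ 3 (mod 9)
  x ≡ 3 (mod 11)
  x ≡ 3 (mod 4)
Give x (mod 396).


Moduli 9, 11, 4 are pairwise coprime; by CRT there is a unique solution modulo M = 9 · 11 · 4 = 396.
Solve pairwise, accumulating the modulus:
  Start with x ≡ 3 (mod 9).
  Combine with x ≡ 3 (mod 11): since gcd(9, 11) = 1, we get a unique residue mod 99.
    Write x = 3 + 9·t and substitute into x ≡ 3 (mod 11): 9·t ≡ 3 − 3 = 0 (mod 11).
    The inverse of 9 mod 11 is 5 (since 9·5 = 45 = 4·11 + 1), so t ≡ 5·0 = 0 ≡ 0 (mod 11).
    Then x = 3 + 9·0 = 3, valid modulo lcm(9, 11) = 99: x ≡ 3 (mod 99).
  Combine with x ≡ 3 (mod 4): since gcd(99, 4) = 1, we get a unique residue mod 396.
    Write x = 3 + 99·t and substitute into x ≡ 3 (mod 4): 99·t ≡ 3 − 3 = 0 (mod 4).
    Reduce coefficients mod 4: 3·t ≡ 0 (mod 4).
    The inverse of 3 mod 4 is 3 (since 3·3 = 9 = 2·4 + 1), so t ≡ 3·0 = 0 ≡ 0 (mod 4).
    Then x = 3 + 99·0 = 3, valid modulo lcm(99, 4) = 396: x ≡ 3 (mod 396).
Verify: 3 mod 9 = 3 ✓, 3 mod 11 = 3 ✓, 3 mod 4 = 3 ✓.

x ≡ 3 (mod 396).


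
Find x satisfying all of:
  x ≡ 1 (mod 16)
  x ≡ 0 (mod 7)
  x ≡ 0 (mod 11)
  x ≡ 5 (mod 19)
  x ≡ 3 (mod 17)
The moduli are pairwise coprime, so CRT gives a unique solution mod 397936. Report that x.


Product of moduli M = 16 · 7 · 11 · 19 · 17 = 397936.
Merge one congruence at a time:
  Start: x ≡ 1 (mod 16).
  Combine with x ≡ 0 (mod 7); new modulus lcm = 112.
    Write x = 1 + 16·t and substitute into x ≡ 0 (mod 7): 16·t ≡ 0 − 1 = -1 (mod 7).
    Reduce coefficients mod 7: 2·t ≡ 6 (mod 7).
    The inverse of 2 mod 7 is 4 (since 2·4 = 8 = 1·7 + 1), so t ≡ 4·6 = 24 ≡ 3 (mod 7).
    Then x = 1 + 16·3 = 49, valid modulo lcm(16, 7) = 112: x ≡ 49 (mod 112).
  Combine with x ≡ 0 (mod 11); new modulus lcm = 1232.
    Write x = 49 + 112·t and substitute into x ≡ 0 (mod 11): 112·t ≡ 0 − 49 = -49 (mod 11).
    Reduce coefficients mod 11: 2·t ≡ 6 (mod 11).
    The inverse of 2 mod 11 is 6 (since 2·6 = 12 = 1·11 + 1), so t ≡ 6·6 = 36 ≡ 3 (mod 11).
    Then x = 49 + 112·3 = 385, valid modulo lcm(112, 11) = 1232: x ≡ 385 (mod 1232).
  Combine with x ≡ 5 (mod 19); new modulus lcm = 23408.
    Write x = 385 + 1232·t and substitute into x ≡ 5 (mod 19): 1232·t ≡ 5 − 385 = -380 (mod 19).
    Reduce coefficients mod 19: 16·t ≡ 0 (mod 19).
    The inverse of 16 mod 19 is 6 (since 16·6 = 96 = 5·19 + 1), so t ≡ 6·0 = 0 ≡ 0 (mod 19).
    Then x = 385 + 1232·0 = 385, valid modulo lcm(1232, 19) = 23408: x ≡ 385 (mod 23408).
  Combine with x ≡ 3 (mod 17); new modulus lcm = 397936.
    Write x = 385 + 23408·t and substitute into x ≡ 3 (mod 17): 23408·t ≡ 3 − 385 = -382 (mod 17).
    Reduce coefficients mod 17: 16·t ≡ 9 (mod 17).
    The inverse of 16 mod 17 is 16 (since 16·16 = 256 = 15·17 + 1), so t ≡ 16·9 = 144 ≡ 8 (mod 17).
    Then x = 385 + 23408·8 = 187649, valid modulo lcm(23408, 17) = 397936: x ≡ 187649 (mod 397936).
Verify against each original: 187649 mod 16 = 1, 187649 mod 7 = 0, 187649 mod 11 = 0, 187649 mod 19 = 5, 187649 mod 17 = 3.

x ≡ 187649 (mod 397936).


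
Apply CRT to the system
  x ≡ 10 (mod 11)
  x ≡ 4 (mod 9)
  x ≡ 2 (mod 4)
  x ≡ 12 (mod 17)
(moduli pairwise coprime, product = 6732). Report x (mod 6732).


Product of moduli M = 11 · 9 · 4 · 17 = 6732.
Merge one congruence at a time:
  Start: x ≡ 10 (mod 11).
  Combine with x ≡ 4 (mod 9); new modulus lcm = 99.
    Write x = 10 + 11·t and substitute into x ≡ 4 (mod 9): 11·t ≡ 4 − 10 = -6 (mod 9).
    Reduce coefficients mod 9: 2·t ≡ 3 (mod 9).
    The inverse of 2 mod 9 is 5 (since 2·5 = 10 = 1·9 + 1), so t ≡ 5·3 = 15 ≡ 6 (mod 9).
    Then x = 10 + 11·6 = 76, valid modulo lcm(11, 9) = 99: x ≡ 76 (mod 99).
  Combine with x ≡ 2 (mod 4); new modulus lcm = 396.
    Write x = 76 + 99·t and substitute into x ≡ 2 (mod 4): 99·t ≡ 2 − 76 = -74 (mod 4).
    Reduce coefficients mod 4: 3·t ≡ 2 (mod 4).
    The inverse of 3 mod 4 is 3 (since 3·3 = 9 = 2·4 + 1), so t ≡ 3·2 = 6 ≡ 2 (mod 4).
    Then x = 76 + 99·2 = 274, valid modulo lcm(99, 4) = 396: x ≡ 274 (mod 396).
  Combine with x ≡ 12 (mod 17); new modulus lcm = 6732.
    Write x = 274 + 396·t and substitute into x ≡ 12 (mod 17): 396·t ≡ 12 − 274 = -262 (mod 17).
    Reduce coefficients mod 17: 5·t ≡ 10 (mod 17).
    The inverse of 5 mod 17 is 7 (since 5·7 = 35 = 2·17 + 1), so t ≡ 7·10 = 70 ≡ 2 (mod 17).
    Then x = 274 + 396·2 = 1066, valid modulo lcm(396, 17) = 6732: x ≡ 1066 (mod 6732).
Verify against each original: 1066 mod 11 = 10, 1066 mod 9 = 4, 1066 mod 4 = 2, 1066 mod 17 = 12.

x ≡ 1066 (mod 6732).


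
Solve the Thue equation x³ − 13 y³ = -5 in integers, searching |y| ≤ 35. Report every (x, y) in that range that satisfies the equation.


The equation is x³ - 13y³ = -5. For fixed y, x³ = 13·y³ − 5, so a solution requires the RHS to be a perfect cube.
Strategy: iterate y from -35 to 35, compute RHS = 13·y³ − 5, and check whether it is a (positive or negative) perfect cube.
Check small values of y:
  y = 0: RHS = -5 is not a perfect cube.
  y = 1: RHS = 8 = (2)³ ⇒ x = 2 works.
  y = -1: RHS = -18 is not a perfect cube.
  y = 2: RHS = 99 is not a perfect cube.
  y = -2: RHS = -109 is not a perfect cube.
  y = 3: RHS = 346 is not a perfect cube.
  y = -3: RHS = -356 is not a perfect cube.
Continuing the search up to |y| = 35 finds no further solutions beyond those listed.
Collected solutions: (2, 1).

Solutions (with |y| ≤ 35): (2, 1).


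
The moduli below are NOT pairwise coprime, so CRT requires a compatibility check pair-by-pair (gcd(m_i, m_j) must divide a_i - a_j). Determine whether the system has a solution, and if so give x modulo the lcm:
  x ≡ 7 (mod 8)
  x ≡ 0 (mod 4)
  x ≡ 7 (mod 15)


Moduli 8, 4, 15 are not pairwise coprime, so CRT works modulo lcm(m_i) when all pairwise compatibility conditions hold.
Pairwise compatibility: gcd(m_i, m_j) must divide a_i - a_j for every pair.
Merge one congruence at a time:
  Start: x ≡ 7 (mod 8).
  Combine with x ≡ 0 (mod 4): gcd(8, 4) = 4, and 0 - 7 = -7 is NOT divisible by 4.
    ⇒ system is inconsistent (no integer solution).

No solution (the system is inconsistent).


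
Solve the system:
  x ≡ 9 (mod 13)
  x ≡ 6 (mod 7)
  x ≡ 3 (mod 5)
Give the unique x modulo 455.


Moduli 13, 7, 5 are pairwise coprime; by CRT there is a unique solution modulo M = 13 · 7 · 5 = 455.
Solve pairwise, accumulating the modulus:
  Start with x ≡ 9 (mod 13).
  Combine with x ≡ 6 (mod 7): since gcd(13, 7) = 1, we get a unique residue mod 91.
    Write x = 9 + 13·t and substitute into x ≡ 6 (mod 7): 13·t ≡ 6 − 9 = -3 (mod 7).
    Reduce coefficients mod 7: 6·t ≡ 4 (mod 7).
    The inverse of 6 mod 7 is 6 (since 6·6 = 36 = 5·7 + 1), so t ≡ 6·4 = 24 ≡ 3 (mod 7).
    Then x = 9 + 13·3 = 48, valid modulo lcm(13, 7) = 91: x ≡ 48 (mod 91).
  Combine with x ≡ 3 (mod 5): since gcd(91, 5) = 1, we get a unique residue mod 455.
    Write x = 48 + 91·t and substitute into x ≡ 3 (mod 5): 91·t ≡ 3 − 48 = -45 (mod 5).
    Reduce coefficients mod 5: 1·t ≡ 0 (mod 5).
    So t ≡ 0 (mod 5).
    Then x = 48 + 91·0 = 48, valid modulo lcm(91, 5) = 455: x ≡ 48 (mod 455).
Verify: 48 mod 13 = 9 ✓, 48 mod 7 = 6 ✓, 48 mod 5 = 3 ✓.

x ≡ 48 (mod 455).


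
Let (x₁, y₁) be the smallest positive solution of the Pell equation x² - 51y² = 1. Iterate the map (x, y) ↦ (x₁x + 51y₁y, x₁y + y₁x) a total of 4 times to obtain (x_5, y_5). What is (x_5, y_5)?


Step 1: Find the fundamental solution (x₁, y₁) of x² - 51y² = 1.
  Expand √51 as a continued fraction. a₀ = ⌊√51⌋ = 7; iterate m_{k+1} = d_k·a_k − m_k, d_{k+1} = (51 − m_{k+1}²)/d_k, a_{k+1} = ⌊(a₀ + m_{k+1})/d_{k+1}⌋ (starting m₀ = 0, d₀ = 1), with convergents p_k = a_k·p_{k-1} + p_{k-2}, q_k = a_k·q_{k-1} + q_{k-2} (p₋₁ = 1, q₋₁ = 0):
  k = 0: a₀ = 7; p₀/q₀ = 7/1; p₀² − 51·q₀² = 49 − 51 = -2.
  k = 1: m = 7, d = 2, a = ⌊(7 + 7)/2⌋ = 7; p/q = (7·7 + 1)/(7·1 + 0) = 50/7; p² − 51·q² = 2500 − 2499 = 1.
  The first convergent with p² − 51·q² = 1 gives the fundamental solution (x₁, y₁) = (50, 7).
Step 2: Apply the recurrence (x_{n+1}, y_{n+1}) = (x₁x_n + 51y₁y_n, x₁y_n + y₁x_n) repeatedly.
  From (x_1, y_1) = (50, 7): x_2 = 50·50 + 51·7·7 = 4999; y_2 = 50·7 + 7·50 = 700.
  From (x_2, y_2) = (4999, 700): x_3 = 50·4999 + 51·7·700 = 499850; y_3 = 50·700 + 7·4999 = 69993.
  From (x_3, y_3) = (499850, 69993): x_4 = 50·499850 + 51·7·69993 = 49980001; y_4 = 50·69993 + 7·499850 = 6998600.
  From (x_4, y_4) = (49980001, 6998600): x_5 = 50·49980001 + 51·7·6998600 = 4997500250; y_5 = 50·6998600 + 7·49980001 = 699790007.
Step 3: Verify x_5² - 51·y_5² = 24975008748750062500 - 24975008748750062499 = 1 (should be 1). ✓

(x_1, y_1) = (50, 7); (x_5, y_5) = (4997500250, 699790007).


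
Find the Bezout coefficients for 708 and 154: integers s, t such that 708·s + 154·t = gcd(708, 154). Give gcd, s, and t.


Euclidean algorithm on (708, 154) — divide until remainder is 0:
  708 = 4 · 154 + 92
  154 = 1 · 92 + 62
  92 = 1 · 62 + 30
  62 = 2 · 30 + 2
  30 = 15 · 2 + 0
gcd(708, 154) = 2.
Track Bezout coefficients alongside the remainders: start with r₀ = 708 = a·1 + b·0 (s = 1, t = 0) and r₁ = 154 = a·0 + b·1 (s = 0, t = 1); each new remainder r_{k+1} = r_{k-1} − q_k·r_k inherits s_{k+1} = s_{k-1} − q_k·s_k, t_{k+1} = t_{k-1} − q_k·t_k, so r_k = a·s_k + b·t_k at every step:
  q = 4: r = 92, s = 1 − 4·0 = 1, t = 0 − 4·1 = -4  (check: 708·1 + 154·(-4) = 92)
  q = 1: r = 62, s = 0 − 1·1 = -1, t = 1 − 1·(-4) = 5  (check: 708·(-1) + 154·5 = 62)
  q = 1: r = 30, s = 1 − 1·(-1) = 2, t = -4 − 1·5 = -9  (check: 708·2 + 154·(-9) = 30)
  q = 2: r = 2, s = -1 − 2·2 = -5, t = 5 − 2·(-9) = 23  (check: 708·(-5) + 154·23 = 2)
The row with r = 2 (the gcd) gives the Bezout coefficients s = -5, t = 23.
Result: 708 · (-5) + 154 · (23) = 2.

gcd(708, 154) = 2; s = -5, t = 23 (check: 708·(-5) + 154·23 = 2).


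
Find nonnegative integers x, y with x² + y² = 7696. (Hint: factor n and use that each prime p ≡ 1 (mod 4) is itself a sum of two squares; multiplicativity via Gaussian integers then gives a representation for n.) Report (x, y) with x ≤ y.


Step 1: Factor n = 7696 = 2^4 · 13 · 37.
Step 2: Check the mod-4 condition on each prime factor: 2 = 2 (special); 13 ≡ 1 (mod 4), exponent 1; 37 ≡ 1 (mod 4), exponent 1.
All primes ≡ 3 (mod 4) appear to even exponent (or don't appear), so by the two-squares theorem n IS expressible as a sum of two squares.
Step 3: Build a representation. Group n = k² · m with k = 4 and m = 13 · 37 = 481 (a product of primes ≡ 1 (mod 4)); a representation of m scales to one of n via (k·x)² + (k·y)² = k²(x² + y²). Each prime p ≡ 1 (mod 4) is itself a sum of two squares; find a² by testing p − a² for a perfect square:
  13: 13 − 1² = 12, 13 − 2² = 9 = 3² ⇒ 13 = 2² + 3².
  37: 37 − 1² = 36 = 6² ⇒ 37 = 1² + 6².
  Combine using the Brahmagupta–Fibonacci identity (a² + b²)(c² + d²) = (ac − bd)² + (ad + bc)² = (ac + bd)² + (ad − bc)²:
  13 · 37 = 481: from (2² + 3²)(1² + 6²), take (2·1 − 3·6, 2·6 + 3·1) = (2 − 18, 12 + 3) = (-16, 15); dropping signs (only squares matter) gives (16, 15); check 16² + 15² = 256 + 225 = 481 ✓.
  Scale by k = 4: (4·16, 4·15) = (64, 60).
Step 4: Order so x ≤ y and verify: 60² + 64² = 3600 + 4096 = 7696 = n. ✓

n = 7696 = 60² + 64² (one valid representation with x ≤ y).


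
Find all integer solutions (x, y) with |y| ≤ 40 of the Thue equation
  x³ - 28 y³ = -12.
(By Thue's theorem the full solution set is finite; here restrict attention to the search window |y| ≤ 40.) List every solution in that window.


The equation is x³ - 28y³ = -12. For fixed y, x³ = 28·y³ − 12, so a solution requires the RHS to be a perfect cube.
Strategy: iterate y from -40 to 40, compute RHS = 28·y³ − 12, and check whether it is a (positive or negative) perfect cube.
Check small values of y:
  y = 0: RHS = -12 is not a perfect cube.
  y = 1: RHS = 16 is not a perfect cube.
  y = -1: RHS = -40 is not a perfect cube.
  y = 2: RHS = 212 is not a perfect cube.
  y = -2: RHS = -236 is not a perfect cube.
  y = 3: RHS = 744 is not a perfect cube.
  y = -3: RHS = -768 is not a perfect cube.
Continuing the search up to |y| = 40 finds no solutions either.
No (x, y) in the scanned range satisfies the equation.

No integer solutions with |y| ≤ 40.


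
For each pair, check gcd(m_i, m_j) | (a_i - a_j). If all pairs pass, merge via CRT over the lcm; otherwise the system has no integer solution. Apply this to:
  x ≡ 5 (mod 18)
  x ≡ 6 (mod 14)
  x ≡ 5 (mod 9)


Moduli 18, 14, 9 are not pairwise coprime, so CRT works modulo lcm(m_i) when all pairwise compatibility conditions hold.
Pairwise compatibility: gcd(m_i, m_j) must divide a_i - a_j for every pair.
Merge one congruence at a time:
  Start: x ≡ 5 (mod 18).
  Combine with x ≡ 6 (mod 14): gcd(18, 14) = 2, and 6 - 5 = 1 is NOT divisible by 2.
    ⇒ system is inconsistent (no integer solution).

No solution (the system is inconsistent).


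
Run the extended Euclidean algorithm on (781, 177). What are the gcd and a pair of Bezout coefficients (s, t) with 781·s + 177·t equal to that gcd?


Euclidean algorithm on (781, 177) — divide until remainder is 0:
  781 = 4 · 177 + 73
  177 = 2 · 73 + 31
  73 = 2 · 31 + 11
  31 = 2 · 11 + 9
  11 = 1 · 9 + 2
  9 = 4 · 2 + 1
  2 = 2 · 1 + 0
gcd(781, 177) = 1.
Track Bezout coefficients alongside the remainders: start with r₀ = 781 = a·1 + b·0 (s = 1, t = 0) and r₁ = 177 = a·0 + b·1 (s = 0, t = 1); each new remainder r_{k+1} = r_{k-1} − q_k·r_k inherits s_{k+1} = s_{k-1} − q_k·s_k, t_{k+1} = t_{k-1} − q_k·t_k, so r_k = a·s_k + b·t_k at every step:
  q = 4: r = 73, s = 1 − 4·0 = 1, t = 0 − 4·1 = -4  (check: 781·1 + 177·(-4) = 73)
  q = 2: r = 31, s = 0 − 2·1 = -2, t = 1 − 2·(-4) = 9  (check: 781·(-2) + 177·9 = 31)
  q = 2: r = 11, s = 1 − 2·(-2) = 5, t = -4 − 2·9 = -22  (check: 781·5 + 177·(-22) = 11)
  q = 2: r = 9, s = -2 − 2·5 = -12, t = 9 − 2·(-22) = 53  (check: 781·(-12) + 177·53 = 9)
  q = 1: r = 2, s = 5 − 1·(-12) = 17, t = -22 − 1·53 = -75  (check: 781·17 + 177·(-75) = 2)
  q = 4: r = 1, s = -12 − 4·17 = -80, t = 53 − 4·(-75) = 353  (check: 781·(-80) + 177·353 = 1)
The row with r = 1 (the gcd) gives the Bezout coefficients s = -80, t = 353.
Result: 781 · (-80) + 177 · (353) = 1.

gcd(781, 177) = 1; s = -80, t = 353 (check: 781·(-80) + 177·353 = 1).


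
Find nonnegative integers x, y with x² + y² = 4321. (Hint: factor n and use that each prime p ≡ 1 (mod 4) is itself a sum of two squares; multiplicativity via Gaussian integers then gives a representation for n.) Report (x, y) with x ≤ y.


Step 1: Factor n = 4321 = 29 · 149.
Step 2: Check the mod-4 condition on each prime factor: 29 ≡ 1 (mod 4), exponent 1; 149 ≡ 1 (mod 4), exponent 1.
All primes ≡ 3 (mod 4) appear to even exponent (or don't appear), so by the two-squares theorem n IS expressible as a sum of two squares.
Step 3: Build a representation. Here n = 29 · 149 is a product of primes ≡ 1 (mod 4). Each prime p ≡ 1 (mod 4) is itself a sum of two squares; find a² by testing p − a² for a perfect square:
  29: 29 − 1² = 28, 29 − 2² = 25 = 5² ⇒ 29 = 2² + 5².
  149: 149 − 1² = 148, 149 − 2² = 145, 149 − 3² = 140, 149 − 4² = 133, 149 − 5² = 124, 149 − 6² = 113, 149 − 7² = 100 = 10² ⇒ 149 = 7² + 10².
  Combine using the Brahmagupta–Fibonacci identity (a² + b²)(c² + d²) = (ac − bd)² + (ad + bc)² = (ac + bd)² + (ad − bc)²:
  29 · 149 = 4321: from (2² + 5²)(7² + 10²), take (2·7 − 5·10, 2·10 + 5·7) = (14 − 50, 20 + 35) = (-36, 55); dropping signs (only squares matter) gives (36, 55); check 36² + 55² = 1296 + 3025 = 4321 ✓.
Step 4: Order so x ≤ y and verify: 36² + 55² = 1296 + 3025 = 4321 = n. ✓

n = 4321 = 36² + 55² (one valid representation with x ≤ y).


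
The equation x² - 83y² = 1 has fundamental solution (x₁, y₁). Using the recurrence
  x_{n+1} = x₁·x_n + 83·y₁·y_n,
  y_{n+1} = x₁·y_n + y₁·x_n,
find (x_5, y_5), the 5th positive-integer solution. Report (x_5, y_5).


Step 1: Find the fundamental solution (x₁, y₁) of x² - 83y² = 1.
  Expand √83 as a continued fraction. a₀ = ⌊√83⌋ = 9; iterate m_{k+1} = d_k·a_k − m_k, d_{k+1} = (83 − m_{k+1}²)/d_k, a_{k+1} = ⌊(a₀ + m_{k+1})/d_{k+1}⌋ (starting m₀ = 0, d₀ = 1), with convergents p_k = a_k·p_{k-1} + p_{k-2}, q_k = a_k·q_{k-1} + q_{k-2} (p₋₁ = 1, q₋₁ = 0):
  k = 0: a₀ = 9; p₀/q₀ = 9/1; p₀² − 83·q₀² = 81 − 83 = -2.
  k = 1: m = 9, d = 2, a = ⌊(9 + 9)/2⌋ = 9; p/q = (9·9 + 1)/(9·1 + 0) = 82/9; p² − 83·q² = 6724 − 6723 = 1.
  The first convergent with p² − 83·q² = 1 gives the fundamental solution (x₁, y₁) = (82, 9).
Step 2: Apply the recurrence (x_{n+1}, y_{n+1}) = (x₁x_n + 83y₁y_n, x₁y_n + y₁x_n) repeatedly.
  From (x_1, y_1) = (82, 9): x_2 = 82·82 + 83·9·9 = 13447; y_2 = 82·9 + 9·82 = 1476.
  From (x_2, y_2) = (13447, 1476): x_3 = 82·13447 + 83·9·1476 = 2205226; y_3 = 82·1476 + 9·13447 = 242055.
  From (x_3, y_3) = (2205226, 242055): x_4 = 82·2205226 + 83·9·242055 = 361643617; y_4 = 82·242055 + 9·2205226 = 39695544.
  From (x_4, y_4) = (361643617, 39695544): x_5 = 82·361643617 + 83·9·39695544 = 59307347962; y_5 = 82·39695544 + 9·361643617 = 6509827161.
Step 3: Verify x_5² - 83·y_5² = 3517361522285745553444 - 3517361522285745553443 = 1 (should be 1). ✓

(x_1, y_1) = (82, 9); (x_5, y_5) = (59307347962, 6509827161).


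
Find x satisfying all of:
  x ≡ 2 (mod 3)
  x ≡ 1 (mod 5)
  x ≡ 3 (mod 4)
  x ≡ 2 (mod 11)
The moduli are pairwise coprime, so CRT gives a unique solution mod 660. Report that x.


Product of moduli M = 3 · 5 · 4 · 11 = 660.
Merge one congruence at a time:
  Start: x ≡ 2 (mod 3).
  Combine with x ≡ 1 (mod 5); new modulus lcm = 15.
    Write x = 2 + 3·t and substitute into x ≡ 1 (mod 5): 3·t ≡ 1 − 2 = -1 (mod 5).
    Reduce coefficients mod 5: 3·t ≡ 4 (mod 5).
    The inverse of 3 mod 5 is 2 (since 3·2 = 6 = 1·5 + 1), so t ≡ 2·4 = 8 ≡ 3 (mod 5).
    Then x = 2 + 3·3 = 11, valid modulo lcm(3, 5) = 15: x ≡ 11 (mod 15).
  Combine with x ≡ 3 (mod 4); new modulus lcm = 60.
    Write x = 11 + 15·t and substitute into x ≡ 3 (mod 4): 15·t ≡ 3 − 11 = -8 (mod 4).
    Reduce coefficients mod 4: 3·t ≡ 0 (mod 4).
    The inverse of 3 mod 4 is 3 (since 3·3 = 9 = 2·4 + 1), so t ≡ 3·0 = 0 ≡ 0 (mod 4).
    Then x = 11 + 15·0 = 11, valid modulo lcm(15, 4) = 60: x ≡ 11 (mod 60).
  Combine with x ≡ 2 (mod 11); new modulus lcm = 660.
    Write x = 11 + 60·t and substitute into x ≡ 2 (mod 11): 60·t ≡ 2 − 11 = -9 (mod 11).
    Reduce coefficients mod 11: 5·t ≡ 2 (mod 11).
    The inverse of 5 mod 11 is 9 (since 5·9 = 45 = 4·11 + 1), so t ≡ 9·2 = 18 ≡ 7 (mod 11).
    Then x = 11 + 60·7 = 431, valid modulo lcm(60, 11) = 660: x ≡ 431 (mod 660).
Verify against each original: 431 mod 3 = 2, 431 mod 5 = 1, 431 mod 4 = 3, 431 mod 11 = 2.

x ≡ 431 (mod 660).


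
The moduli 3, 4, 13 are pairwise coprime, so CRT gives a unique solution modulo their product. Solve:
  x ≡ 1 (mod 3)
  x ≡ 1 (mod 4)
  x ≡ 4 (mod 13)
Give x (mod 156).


Moduli 3, 4, 13 are pairwise coprime; by CRT there is a unique solution modulo M = 3 · 4 · 13 = 156.
Solve pairwise, accumulating the modulus:
  Start with x ≡ 1 (mod 3).
  Combine with x ≡ 1 (mod 4): since gcd(3, 4) = 1, we get a unique residue mod 12.
    Write x = 1 + 3·t and substitute into x ≡ 1 (mod 4): 3·t ≡ 1 − 1 = 0 (mod 4).
    The inverse of 3 mod 4 is 3 (since 3·3 = 9 = 2·4 + 1), so t ≡ 3·0 = 0 ≡ 0 (mod 4).
    Then x = 1 + 3·0 = 1, valid modulo lcm(3, 4) = 12: x ≡ 1 (mod 12).
  Combine with x ≡ 4 (mod 13): since gcd(12, 13) = 1, we get a unique residue mod 156.
    Write x = 1 + 12·t and substitute into x ≡ 4 (mod 13): 12·t ≡ 4 − 1 = 3 (mod 13).
    The inverse of 12 mod 13 is 12 (since 12·12 = 144 = 11·13 + 1), so t ≡ 12·3 = 36 ≡ 10 (mod 13).
    Then x = 1 + 12·10 = 121, valid modulo lcm(12, 13) = 156: x ≡ 121 (mod 156).
Verify: 121 mod 3 = 1 ✓, 121 mod 4 = 1 ✓, 121 mod 13 = 4 ✓.

x ≡ 121 (mod 156).


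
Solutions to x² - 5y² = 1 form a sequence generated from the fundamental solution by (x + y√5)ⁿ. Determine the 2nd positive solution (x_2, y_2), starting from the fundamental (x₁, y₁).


Step 1: Find the fundamental solution (x₁, y₁) of x² - 5y² = 1.
  Expand √5 as a continued fraction. a₀ = ⌊√5⌋ = 2; iterate m_{k+1} = d_k·a_k − m_k, d_{k+1} = (5 − m_{k+1}²)/d_k, a_{k+1} = ⌊(a₀ + m_{k+1})/d_{k+1}⌋ (starting m₀ = 0, d₀ = 1), with convergents p_k = a_k·p_{k-1} + p_{k-2}, q_k = a_k·q_{k-1} + q_{k-2} (p₋₁ = 1, q₋₁ = 0):
  k = 0: a₀ = 2; p₀/q₀ = 2/1; p₀² − 5·q₀² = 4 − 5 = -1.
  k = 1: m = 2, d = 1, a = ⌊(2 + 2)/1⌋ = 4; p/q = (4·2 + 1)/(4·1 + 0) = 9/4; p² − 5·q² = 81 − 80 = 1.
  The first convergent with p² − 5·q² = 1 gives the fundamental solution (x₁, y₁) = (9, 4).
Step 2: Apply the recurrence (x_{n+1}, y_{n+1}) = (x₁x_n + 5y₁y_n, x₁y_n + y₁x_n) repeatedly.
  From (x_1, y_1) = (9, 4): x_2 = 9·9 + 5·4·4 = 161; y_2 = 9·4 + 4·9 = 72.
Step 3: Verify x_2² - 5·y_2² = 25921 - 25920 = 1 (should be 1). ✓

(x_1, y_1) = (9, 4); (x_2, y_2) = (161, 72).


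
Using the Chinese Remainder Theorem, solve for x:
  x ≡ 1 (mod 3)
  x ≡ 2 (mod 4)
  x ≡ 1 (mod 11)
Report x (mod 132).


Moduli 3, 4, 11 are pairwise coprime; by CRT there is a unique solution modulo M = 3 · 4 · 11 = 132.
Solve pairwise, accumulating the modulus:
  Start with x ≡ 1 (mod 3).
  Combine with x ≡ 2 (mod 4): since gcd(3, 4) = 1, we get a unique residue mod 12.
    Write x = 1 + 3·t and substitute into x ≡ 2 (mod 4): 3·t ≡ 2 − 1 = 1 (mod 4).
    The inverse of 3 mod 4 is 3 (since 3·3 = 9 = 2·4 + 1), so t ≡ 3·1 = 3 ≡ 3 (mod 4).
    Then x = 1 + 3·3 = 10, valid modulo lcm(3, 4) = 12: x ≡ 10 (mod 12).
  Combine with x ≡ 1 (mod 11): since gcd(12, 11) = 1, we get a unique residue mod 132.
    Write x = 10 + 12·t and substitute into x ≡ 1 (mod 11): 12·t ≡ 1 − 10 = -9 (mod 11).
    Reduce coefficients mod 11: 1·t ≡ 2 (mod 11).
    So t ≡ 2 (mod 11).
    Then x = 10 + 12·2 = 34, valid modulo lcm(12, 11) = 132: x ≡ 34 (mod 132).
Verify: 34 mod 3 = 1 ✓, 34 mod 4 = 2 ✓, 34 mod 11 = 1 ✓.

x ≡ 34 (mod 132).


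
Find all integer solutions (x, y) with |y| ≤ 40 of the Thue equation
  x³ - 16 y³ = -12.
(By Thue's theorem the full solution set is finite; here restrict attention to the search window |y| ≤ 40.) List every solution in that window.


The equation is x³ - 16y³ = -12. For fixed y, x³ = 16·y³ − 12, so a solution requires the RHS to be a perfect cube.
Strategy: iterate y from -40 to 40, compute RHS = 16·y³ − 12, and check whether it is a (positive or negative) perfect cube.
Check small values of y:
  y = 0: RHS = -12 is not a perfect cube.
  y = 1: RHS = 4 is not a perfect cube.
  y = -1: RHS = -28 is not a perfect cube.
  y = 2: RHS = 116 is not a perfect cube.
  y = -2: RHS = -140 is not a perfect cube.
  y = 3: RHS = 420 is not a perfect cube.
  y = -3: RHS = -444 is not a perfect cube.
Continuing the search up to |y| = 40 finds no solutions either.
No (x, y) in the scanned range satisfies the equation.

No integer solutions with |y| ≤ 40.


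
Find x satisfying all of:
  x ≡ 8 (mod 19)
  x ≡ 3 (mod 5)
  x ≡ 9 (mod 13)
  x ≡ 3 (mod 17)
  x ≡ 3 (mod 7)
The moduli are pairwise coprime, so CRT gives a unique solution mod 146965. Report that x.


Product of moduli M = 19 · 5 · 13 · 17 · 7 = 146965.
Merge one congruence at a time:
  Start: x ≡ 8 (mod 19).
  Combine with x ≡ 3 (mod 5); new modulus lcm = 95.
    Write x = 8 + 19·t and substitute into x ≡ 3 (mod 5): 19·t ≡ 3 − 8 = -5 (mod 5).
    Reduce coefficients mod 5: 4·t ≡ 0 (mod 5).
    The inverse of 4 mod 5 is 4 (since 4·4 = 16 = 3·5 + 1), so t ≡ 4·0 = 0 ≡ 0 (mod 5).
    Then x = 8 + 19·0 = 8, valid modulo lcm(19, 5) = 95: x ≡ 8 (mod 95).
  Combine with x ≡ 9 (mod 13); new modulus lcm = 1235.
    Write x = 8 + 95·t and substitute into x ≡ 9 (mod 13): 95·t ≡ 9 − 8 = 1 (mod 13).
    Reduce coefficients mod 13: 4·t ≡ 1 (mod 13).
    The inverse of 4 mod 13 is 10 (since 4·10 = 40 = 3·13 + 1), so t ≡ 10·1 = 10 ≡ 10 (mod 13).
    Then x = 8 + 95·10 = 958, valid modulo lcm(95, 13) = 1235: x ≡ 958 (mod 1235).
  Combine with x ≡ 3 (mod 17); new modulus lcm = 20995.
    Write x = 958 + 1235·t and substitute into x ≡ 3 (mod 17): 1235·t ≡ 3 − 958 = -955 (mod 17).
    Reduce coefficients mod 17: 11·t ≡ 14 (mod 17).
    The inverse of 11 mod 17 is 14 (since 11·14 = 154 = 9·17 + 1), so t ≡ 14·14 = 196 ≡ 9 (mod 17).
    Then x = 958 + 1235·9 = 12073, valid modulo lcm(1235, 17) = 20995: x ≡ 12073 (mod 20995).
  Combine with x ≡ 3 (mod 7); new modulus lcm = 146965.
    Write x = 12073 + 20995·t and substitute into x ≡ 3 (mod 7): 20995·t ≡ 3 − 12073 = -12070 (mod 7).
    Reduce coefficients mod 7: 2·t ≡ 5 (mod 7).
    The inverse of 2 mod 7 is 4 (since 2·4 = 8 = 1·7 + 1), so t ≡ 4·5 = 20 ≡ 6 (mod 7).
    Then x = 12073 + 20995·6 = 138043, valid modulo lcm(20995, 7) = 146965: x ≡ 138043 (mod 146965).
Verify against each original: 138043 mod 19 = 8, 138043 mod 5 = 3, 138043 mod 13 = 9, 138043 mod 17 = 3, 138043 mod 7 = 3.

x ≡ 138043 (mod 146965).


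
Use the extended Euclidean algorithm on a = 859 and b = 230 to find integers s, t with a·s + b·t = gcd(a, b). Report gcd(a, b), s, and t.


Euclidean algorithm on (859, 230) — divide until remainder is 0:
  859 = 3 · 230 + 169
  230 = 1 · 169 + 61
  169 = 2 · 61 + 47
  61 = 1 · 47 + 14
  47 = 3 · 14 + 5
  14 = 2 · 5 + 4
  5 = 1 · 4 + 1
  4 = 4 · 1 + 0
gcd(859, 230) = 1.
Track Bezout coefficients alongside the remainders: start with r₀ = 859 = a·1 + b·0 (s = 1, t = 0) and r₁ = 230 = a·0 + b·1 (s = 0, t = 1); each new remainder r_{k+1} = r_{k-1} − q_k·r_k inherits s_{k+1} = s_{k-1} − q_k·s_k, t_{k+1} = t_{k-1} − q_k·t_k, so r_k = a·s_k + b·t_k at every step:
  q = 3: r = 169, s = 1 − 3·0 = 1, t = 0 − 3·1 = -3  (check: 859·1 + 230·(-3) = 169)
  q = 1: r = 61, s = 0 − 1·1 = -1, t = 1 − 1·(-3) = 4  (check: 859·(-1) + 230·4 = 61)
  q = 2: r = 47, s = 1 − 2·(-1) = 3, t = -3 − 2·4 = -11  (check: 859·3 + 230·(-11) = 47)
  q = 1: r = 14, s = -1 − 1·3 = -4, t = 4 − 1·(-11) = 15  (check: 859·(-4) + 230·15 = 14)
  q = 3: r = 5, s = 3 − 3·(-4) = 15, t = -11 − 3·15 = -56  (check: 859·15 + 230·(-56) = 5)
  q = 2: r = 4, s = -4 − 2·15 = -34, t = 15 − 2·(-56) = 127  (check: 859·(-34) + 230·127 = 4)
  q = 1: r = 1, s = 15 − 1·(-34) = 49, t = -56 − 1·127 = -183  (check: 859·49 + 230·(-183) = 1)
The row with r = 1 (the gcd) gives the Bezout coefficients s = 49, t = -183.
Result: 859 · (49) + 230 · (-183) = 1.

gcd(859, 230) = 1; s = 49, t = -183 (check: 859·49 + 230·(-183) = 1).


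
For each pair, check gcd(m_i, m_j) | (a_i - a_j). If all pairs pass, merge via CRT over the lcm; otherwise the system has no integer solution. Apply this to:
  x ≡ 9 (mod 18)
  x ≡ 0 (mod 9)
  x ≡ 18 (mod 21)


Moduli 18, 9, 21 are not pairwise coprime, so CRT works modulo lcm(m_i) when all pairwise compatibility conditions hold.
Pairwise compatibility: gcd(m_i, m_j) must divide a_i - a_j for every pair.
Merge one congruence at a time:
  Start: x ≡ 9 (mod 18).
  Combine with x ≡ 0 (mod 9): gcd(18, 9) = 9; 0 - 9 = -9, which IS divisible by 9, so compatible.
    Write x = 9 + 18·t and substitute into x ≡ 0 (mod 9): 18·t ≡ 0 − 9 = -9 (mod 9).
    Divide the congruence (and modulus) by g = 9: 2·t ≡ -1 (mod 1).
    Modulo 1 every t works; take t = 0.
    Then x = 9 + 18·0 = 9, valid modulo lcm(18, 9) = 18: x ≡ 9 (mod 18).
  Combine with x ≡ 18 (mod 21): gcd(18, 21) = 3; 18 - 9 = 9, which IS divisible by 3, so compatible.
    Write x = 9 + 18·t and substitute into x ≡ 18 (mod 21): 18·t ≡ 18 − 9 = 9 (mod 21).
    Divide the congruence (and modulus) by g = 3: 6·t ≡ 3 (mod 7).
    The inverse of 6 mod 7 is 6 (since 6·6 = 36 = 5·7 + 1), so t ≡ 6·3 = 18 ≡ 4 (mod 7).
    Then x = 9 + 18·4 = 81, valid modulo lcm(18, 21) = 126: x ≡ 81 (mod 126).
Verify: 81 mod 18 = 9, 81 mod 9 = 0, 81 mod 21 = 18.

x ≡ 81 (mod 126).


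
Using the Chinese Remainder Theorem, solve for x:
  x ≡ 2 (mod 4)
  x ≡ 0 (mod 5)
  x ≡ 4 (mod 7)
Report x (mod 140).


Moduli 4, 5, 7 are pairwise coprime; by CRT there is a unique solution modulo M = 4 · 5 · 7 = 140.
Solve pairwise, accumulating the modulus:
  Start with x ≡ 2 (mod 4).
  Combine with x ≡ 0 (mod 5): since gcd(4, 5) = 1, we get a unique residue mod 20.
    Write x = 2 + 4·t and substitute into x ≡ 0 (mod 5): 4·t ≡ 0 − 2 = -2 (mod 5).
    Reduce coefficients mod 5: 4·t ≡ 3 (mod 5).
    The inverse of 4 mod 5 is 4 (since 4·4 = 16 = 3·5 + 1), so t ≡ 4·3 = 12 ≡ 2 (mod 5).
    Then x = 2 + 4·2 = 10, valid modulo lcm(4, 5) = 20: x ≡ 10 (mod 20).
  Combine with x ≡ 4 (mod 7): since gcd(20, 7) = 1, we get a unique residue mod 140.
    Write x = 10 + 20·t and substitute into x ≡ 4 (mod 7): 20·t ≡ 4 − 10 = -6 (mod 7).
    Reduce coefficients mod 7: 6·t ≡ 1 (mod 7).
    The inverse of 6 mod 7 is 6 (since 6·6 = 36 = 5·7 + 1), so t ≡ 6·1 = 6 ≡ 6 (mod 7).
    Then x = 10 + 20·6 = 130, valid modulo lcm(20, 7) = 140: x ≡ 130 (mod 140).
Verify: 130 mod 4 = 2 ✓, 130 mod 5 = 0 ✓, 130 mod 7 = 4 ✓.

x ≡ 130 (mod 140).


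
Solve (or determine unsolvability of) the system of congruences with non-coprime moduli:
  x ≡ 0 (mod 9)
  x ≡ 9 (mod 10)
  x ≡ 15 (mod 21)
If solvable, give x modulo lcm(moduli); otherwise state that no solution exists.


Moduli 9, 10, 21 are not pairwise coprime, so CRT works modulo lcm(m_i) when all pairwise compatibility conditions hold.
Pairwise compatibility: gcd(m_i, m_j) must divide a_i - a_j for every pair.
Merge one congruence at a time:
  Start: x ≡ 0 (mod 9).
  Combine with x ≡ 9 (mod 10): gcd(9, 10) = 1; 9 - 0 = 9, which IS divisible by 1, so compatible.
    Write x = 0 + 9·t and substitute into x ≡ 9 (mod 10): 9·t ≡ 9 − 0 = 9 (mod 10).
    The inverse of 9 mod 10 is 9 (since 9·9 = 81 = 8·10 + 1), so t ≡ 9·9 = 81 ≡ 1 (mod 10).
    Then x = 0 + 9·1 = 9, valid modulo lcm(9, 10) = 90: x ≡ 9 (mod 90).
  Combine with x ≡ 15 (mod 21): gcd(90, 21) = 3; 15 - 9 = 6, which IS divisible by 3, so compatible.
    Write x = 9 + 90·t and substitute into x ≡ 15 (mod 21): 90·t ≡ 15 − 9 = 6 (mod 21).
    Divide the congruence (and modulus) by g = 3: 30·t ≡ 2 (mod 7).
    Reduce coefficients mod 7: 2·t ≡ 2 (mod 7).
    The inverse of 2 mod 7 is 4 (since 2·4 = 8 = 1·7 + 1), so t ≡ 4·2 = 8 ≡ 1 (mod 7).
    Then x = 9 + 90·1 = 99, valid modulo lcm(90, 21) = 630: x ≡ 99 (mod 630).
Verify: 99 mod 9 = 0, 99 mod 10 = 9, 99 mod 21 = 15.

x ≡ 99 (mod 630).


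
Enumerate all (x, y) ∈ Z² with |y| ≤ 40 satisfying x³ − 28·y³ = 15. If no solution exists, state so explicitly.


The equation is x³ - 28y³ = 15. For fixed y, x³ = 28·y³ + 15, so a solution requires the RHS to be a perfect cube.
Strategy: iterate y from -40 to 40, compute RHS = 28·y³ + 15, and check whether it is a (positive or negative) perfect cube.
Check small values of y:
  y = 0: RHS = 15 is not a perfect cube.
  y = 1: RHS = 43 is not a perfect cube.
  y = -1: RHS = -13 is not a perfect cube.
  y = 2: RHS = 239 is not a perfect cube.
  y = -2: RHS = -209 is not a perfect cube.
  y = 3: RHS = 771 is not a perfect cube.
  y = -3: RHS = -741 is not a perfect cube.
Continuing the search up to |y| = 40 finds no solutions either.
No (x, y) in the scanned range satisfies the equation.

No integer solutions with |y| ≤ 40.
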